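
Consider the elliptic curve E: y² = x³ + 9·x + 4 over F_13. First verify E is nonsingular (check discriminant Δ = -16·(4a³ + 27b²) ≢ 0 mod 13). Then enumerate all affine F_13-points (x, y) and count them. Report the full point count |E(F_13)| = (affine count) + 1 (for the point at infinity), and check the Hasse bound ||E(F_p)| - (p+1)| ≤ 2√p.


Affine points = {(0, 2), (0, 11), (1, 1), (1, 12), (2, 2), (2, 11), (4, 0), (6, 1), (6, 12), (8, 4), (8, 9), (11, 2), (11, 11)}; affine count = 13; |E(F_13)| = 14.

Discriminant check: Δ ∝ 4a³ + 27b² = 4·9³ + 27·4² = 4·729 + 27·16 ≡ 7 (mod 13). Nonzero ⇒ E is nonsingular.
For each x ∈ F_13, compute rhs = x³ + 9·x + 4 mod 13, then count y ∈ F_13 with y² ≡ rhs.
  x = 0: rhs = 4, matching y values: 2, 11 (2 points).
  x = 1: rhs = 1, matching y values: 1, 12 (2 points).
  x = 2: rhs = 4, matching y values: 2, 11 (2 points).
  x = 3: rhs = 6, matching y values: none (0 points).
  x = 4: rhs = 0, matching y values: 0 (1 points).
  x = 5: rhs = 5, matching y values: none (0 points).
  x = 6: rhs = 1, matching y values: 1, 12 (2 points).
  x = 7: rhs = 7, matching y values: none (0 points).
  x = 8: rhs = 3, matching y values: 4, 9 (2 points).
  x = 9: rhs = 8, matching y values: none (0 points).
  x = 10: rhs = 2, matching y values: none (0 points).
  x = 11: rhs = 4, matching y values: 2, 11 (2 points).
  x = 12: rhs = 7, matching y values: none (0 points).
Total affine count: 13.
Full point count |E(F_13)| = 13 + 1 = 14.
Hasse bound: |14 − (13+1)| = |0| = 0 ≤ 2√13 ≈ 7.2111 ✓.


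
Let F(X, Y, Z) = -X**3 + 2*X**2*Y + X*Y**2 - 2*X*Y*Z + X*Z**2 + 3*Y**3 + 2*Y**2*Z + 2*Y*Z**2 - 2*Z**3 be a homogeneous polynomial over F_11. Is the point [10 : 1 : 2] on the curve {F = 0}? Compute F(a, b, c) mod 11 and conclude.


F(10,1,2) ≡ 1 (mod 11); P is NOT on the curve.

Evaluate F(10, 1, 2) term-by-term (mod 11).
  -X**3 ↦ -1·1000·1·1 = -1000
  2*X**2*Y ↦ 2·100·1·1 = 200
  X*Y**2 ↦ 1·10·1·1 = 10
  -2*X*Y*Z ↦ -2·10·1·2 = -40
  X*Z**2 ↦ 1·10·1·4 = 40
  3*Y**3 ↦ 3·1·1·1 = 3
  2*Y**2*Z ↦ 2·1·1·2 = 4
  2*Y*Z**2 ↦ 2·1·1·4 = 8
  -2*Z**3 ↦ -2·1·1·8 = -16
Sum: F(10, 1, 2) = (-1000) + (200) + (10) + (-40) + (40) + (3) + (4) + (8) + (-16) = -791.
Reducing mod 11: -791 ≡ 1 (mod 11).
Since F(a, b, c) ≡ 1 ≠ 0 (mod 11), P does NOT lie on the curve.


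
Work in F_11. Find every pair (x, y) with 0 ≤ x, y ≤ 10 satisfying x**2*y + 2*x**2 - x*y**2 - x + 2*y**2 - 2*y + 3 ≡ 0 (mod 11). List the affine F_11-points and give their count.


Affine F_11-points: {(2, 1), (3, 9), (4, 3), (4, 4), (5, 5), (5, 10), (6, 1), (6, 2), (8, 4), (8, 10), (9, 2), (9, 3)}; count = 12.

For each of the 121 pairs (x, y) ∈ F_11², evaluate f(x, y) mod 11. Record the zeros.
  x = 0: [0↦3, 1↦3, 2↦7, 3↦4, 4↦5, 5↦10, 6↦8, 7↦10, 8↦5, 9↦4, 10↦7]  zeros at y ∈ ∅
  x = 1: [0↦4, 1↦4, 2↦6, 3↦10, 4↦5, 5↦2, 6↦1, 7↦2, 8↦5, 9↦10, 10↦6]  zeros at y ∈ ∅
  x = 2: [0↦9, 1↦0, 2↦2, 3↦4, 4↦6, 5↦8, 6↦10, 7↦1, 8↦3, 9↦5, 10↦7]  zeros at y ∈ {1}
  x = 3: [0↦7, 1↦2, 2↦6, 3↦8, 4↦8, 5↦6, 6↦2, 7↦7, 8↦10, 9↦0, 10↦10]  zeros at y ∈ {9}
  x = 4: [0↦9, 1↦10, 2↦7, 3↦0, 4↦0, 5↦7, 6↦10, 7↦9, 8↦4, 9↦6, 10↦4]  zeros at y ∈ {3, 4}
  x = 5: [0↦4, 1↦2, 2↦5, 3↦2, 4↦4, 5↦0, 6↦1, 7↦7, 8↦7, 9↦1, 10↦0]  zeros at y ∈ {5, 10}
  x = 6: [0↦3, 1↦0, 2↦0, 3↦3, 4↦9, 5↦7, 6↦8, 7↦1, 8↦8, 9↦7, 10↦9]  zeros at y ∈ {1, 2}
  x = 7: [0↦6, 1↦4, 2↦3, 3↦3, 4↦4, 5↦6, 6↦9, 7↦2, 8↦7, 9↦2, 10↦9]  zeros at y ∈ ∅
  x = 8: [0↦2, 1↦3, 2↦3, 3↦2, 4↦0, 5↦8, 6↦4, 7↦10, 8↦4, 9↦8, 10↦0]  zeros at y ∈ {4, 10}
  x = 9: [0↦2, 1↦8, 2↦0, 3↦0, 4↦8, 5↦2, 6↦4, 7↦3, 8↦10, 9↦3, 10↦4]  zeros at y ∈ {2, 3}
  x = 10: [0↦6, 1↦8, 2↦5, 3↦8, 4↦6, 5↦10, 6↦9, 7↦3, 8↦3, 9↦9, 10↦10]  zeros at y ∈ ∅
Collecting zeros: affine points = {(2, 1), (3, 9), (4, 3), (4, 4), (5, 5), (5, 10), (6, 1), (6, 2), (8, 4), (8, 10), (9, 2), (9, 3)}.
Total count |C(F_11)_aff| = 12.


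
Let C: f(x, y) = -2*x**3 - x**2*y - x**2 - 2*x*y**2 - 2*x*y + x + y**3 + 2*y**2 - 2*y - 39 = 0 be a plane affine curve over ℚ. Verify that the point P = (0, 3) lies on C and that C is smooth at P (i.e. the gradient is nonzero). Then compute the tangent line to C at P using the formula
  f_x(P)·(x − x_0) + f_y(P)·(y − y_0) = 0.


Tangent line at P: -23*x + 37*y - 111 = 0.

Step 1: f(0, 3) = 0, so P lies on C.
Step 2: partial derivatives
  f_x(x, y) = -6*x**2 - 2*x*y - 2*x - 2*y**2 - 2*y + 1, f_y(x, y) = -x**2 - 4*x*y - 2*x + 3*y**2 + 4*y - 2.
  f_x(P) = -23, f_y(P) = 37 (gradient nonzero, so P is smooth).
Step 3: tangent line at P: -23·(x − 0) + 37·(y − 3) = 0.
Expanding: -23*x + 37*y - 111 = 0.


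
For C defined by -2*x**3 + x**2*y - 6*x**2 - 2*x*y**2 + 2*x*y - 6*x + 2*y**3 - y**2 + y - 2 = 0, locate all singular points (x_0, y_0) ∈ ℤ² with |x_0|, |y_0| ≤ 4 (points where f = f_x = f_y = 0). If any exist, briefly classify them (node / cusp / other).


Singular points: {(-1, 0)}; classification: cusp.

Compute partial derivatives:
  f_x = -6*x**2 + 2*x*y - 12*x - 2*y**2 + 2*y - 6.
  f_y = x**2 - 4*x*y + 2*x + 6*y**2 - 2*y + 1.
Scan x_0 ∈ {−4, ..., 4}. For each x_0, f_y(x_0, y) is a polynomial in y; find its integer roots y ∈ {−4, ..., 4}, then test f_x and f at those candidates.
  x = -4: f_y(-4, y) = 6*y**2 + 14*y + 9; no integer root y with |y| ≤ 4.
  x = -3: f_y(-3, y) = 6*y**2 + 10*y + 4; vanishes at y ∈ {-1}. (-3, -1): f_x = -22 ≠ 0.
  x = -2: f_y(-2, y) = 6*y**2 + 6*y + 1; no integer root y with |y| ≤ 4.
  x = -1: f_y(-1, y) = 6*y**2 + 2*y; vanishes at y ∈ {0}. (-1, 0): f_x = 0, f = 0 — SINGULAR.
  x = 0: f_y(0, y) = 6*y**2 - 2*y + 1; no integer root y with |y| ≤ 4.
  x = 1: f_y(1, y) = 6*y**2 - 6*y + 4; no integer root y with |y| ≤ 4.
  x = 2: f_y(2, y) = 6*y**2 - 10*y + 9; no integer root y with |y| ≤ 4.
  x = 3: f_y(3, y) = 6*y**2 - 14*y + 16; no integer root y with |y| ≤ 4.
  x = 4: f_y(4, y) = 6*y**2 - 18*y + 25; no integer root y with |y| ≤ 4.
Only singular point on the grid: (-1, 0).
Classify: substitute x = -1 + u, y = 0 + v and expand: f = -2*u**3 + u**2*v - 2*u*v**2 + 2*v**3 + v**2.
No constant or linear terms (consistent with a singular point). Quadratic part: v**2. Cubic part: -2*u**3 + u**2*v - 2*u*v**2 + 2*v**3.
The quadratic part v**2 is a perfect square, so there is a single (double) tangent line v = 0, i.e. y = 0. Restricting the cubic part to that line (v = 0) leaves -2*u**3 ≠ 0, so f is not divisible by v and the branch is v² ≈ 2*u**3 to lowest order — this is a cusp.
Classification: cusp.


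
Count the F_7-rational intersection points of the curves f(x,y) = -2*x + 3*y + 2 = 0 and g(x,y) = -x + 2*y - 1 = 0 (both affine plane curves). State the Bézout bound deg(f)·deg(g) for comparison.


Common zeros: {(0, 4)}; count = 1; Bézout bound = 1.

deg(f) = 1, deg(g) = 1, so Bézout bound = 1.
Scan x ∈ F_7. For each x, list the y ∈ F_7 with f(x, y) ≡ 0 and those with g(x, y) ≡ 0 (mod 7); the common zeros in that column are the intersection.
  x = 0: f ≡ 0 at y ∈ {4}; g ≡ 0 at y ∈ {4}; common: {4}.
  x = 1: f ≡ 0 at y ∈ {0}; g ≡ 0 at y ∈ {1}; common: ∅.
  x = 2: f ≡ 0 at y ∈ {3}; g ≡ 0 at y ∈ {5}; common: ∅.
  x = 3: f ≡ 0 at y ∈ {6}; g ≡ 0 at y ∈ {2}; common: ∅.
  x = 4: f ≡ 0 at y ∈ {2}; g ≡ 0 at y ∈ {6}; common: ∅.
  x = 5: f ≡ 0 at y ∈ {5}; g ≡ 0 at y ∈ {3}; common: ∅.
  x = 6: f ≡ 0 at y ∈ {1}; g ≡ 0 at y ∈ {0}; common: ∅.
Collecting: common zeros = {(0, 4)}, so the count is 1.
Comparison with the Bézout bound: 1 ≤ 1 = deg(f)·deg(g), as expected for curves with no common component (the bound is attained).


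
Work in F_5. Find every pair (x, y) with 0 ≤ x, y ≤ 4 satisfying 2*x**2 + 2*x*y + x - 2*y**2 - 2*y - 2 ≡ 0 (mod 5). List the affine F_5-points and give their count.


Affine F_5-points: ∅; count = 0.

For each of the 25 pairs (x, y) ∈ F_5², evaluate f(x, y) mod 5. Record the zeros.
  x = 0: [0↦3, 1↦4, 2↦1, 3↦4, 4↦3]  zeros at y ∈ ∅
  x = 1: [0↦1, 1↦4, 2↦3, 3↦3, 4↦4]  zeros at y ∈ ∅
  x = 2: [0↦3, 1↦3, 2↦4, 3↦1, 4↦4]  zeros at y ∈ ∅
  x = 3: [0↦4, 1↦1, 2↦4, 3↦3, 4↦3]  zeros at y ∈ ∅
  x = 4: [0↦4, 1↦3, 2↦3, 3↦4, 4↦1]  zeros at y ∈ ∅
Collecting zeros: affine points = ∅.
Total count |C(F_5)_aff| = 0.


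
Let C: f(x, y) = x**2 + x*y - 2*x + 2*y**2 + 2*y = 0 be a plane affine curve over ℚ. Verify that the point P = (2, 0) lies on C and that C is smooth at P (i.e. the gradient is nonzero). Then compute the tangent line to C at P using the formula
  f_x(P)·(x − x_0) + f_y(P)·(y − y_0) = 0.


Tangent line at P: 2*x + 4*y - 4 = 0.

Step 1: f(2, 0) = 0, so P lies on C.
Step 2: partial derivatives
  f_x(x, y) = 2*x + y - 2, f_y(x, y) = x + 4*y + 2.
  f_x(P) = 2, f_y(P) = 4 (gradient nonzero, so P is smooth).
Step 3: tangent line at P: 2·(x − 2) + 4·(y − 0) = 0.
Expanding: 2*x + 4*y - 4 = 0.


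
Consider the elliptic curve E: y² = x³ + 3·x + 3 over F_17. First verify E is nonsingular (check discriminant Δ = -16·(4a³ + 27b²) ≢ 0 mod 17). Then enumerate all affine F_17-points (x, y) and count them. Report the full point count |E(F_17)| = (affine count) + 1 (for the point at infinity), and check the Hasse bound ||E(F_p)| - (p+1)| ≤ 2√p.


Affine points = {(2, 0), (6, 4), (6, 13), (10, 8), (10, 9), (12, 4), (12, 13), (14, 1), (14, 16), (16, 4), (16, 13)}; affine count = 11; |E(F_17)| = 12.

Discriminant check: Δ ∝ 4a³ + 27b² = 4·3³ + 27·3² = 4·27 + 27·9 ≡ 11 (mod 17). Nonzero ⇒ E is nonsingular.
For each x ∈ F_17, compute rhs = x³ + 3·x + 3 mod 17, then count y ∈ F_17 with y² ≡ rhs.
  x = 0: rhs = 3, matching y values: none (0 points).
  x = 1: rhs = 7, matching y values: none (0 points).
  x = 2: rhs = 0, matching y values: 0 (1 points).
  x = 3: rhs = 5, matching y values: none (0 points).
  x = 4: rhs = 11, matching y values: none (0 points).
  x = 5: rhs = 7, matching y values: none (0 points).
  x = 6: rhs = 16, matching y values: 4, 13 (2 points).
  x = 7: rhs = 10, matching y values: none (0 points).
  x = 8: rhs = 12, matching y values: none (0 points).
  x = 9: rhs = 11, matching y values: none (0 points).
  x = 10: rhs = 13, matching y values: 8, 9 (2 points).
  x = 11: rhs = 7, matching y values: none (0 points).
  x = 12: rhs = 16, matching y values: 4, 13 (2 points).
  x = 13: rhs = 12, matching y values: none (0 points).
  x = 14: rhs = 1, matching y values: 1, 16 (2 points).
  x = 15: rhs = 6, matching y values: none (0 points).
  x = 16: rhs = 16, matching y values: 4, 13 (2 points).
Total affine count: 11.
Full point count |E(F_17)| = 11 + 1 = 12.
Hasse bound: |12 − (17+1)| = |-6| = 6 ≤ 2√17 ≈ 8.2462 ✓.


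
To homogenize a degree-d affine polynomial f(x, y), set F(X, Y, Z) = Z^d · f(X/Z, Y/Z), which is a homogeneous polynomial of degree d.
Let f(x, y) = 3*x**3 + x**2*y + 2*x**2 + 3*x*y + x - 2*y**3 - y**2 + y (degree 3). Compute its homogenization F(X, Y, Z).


F(X, Y, Z) = 3*X**3 + X**2*Y + 2*X**2*Z + 3*X*Y*Z + X*Z**2 - 2*Y**3 - Y**2*Z + Y*Z**2

deg(f) = 3.
Substitute x = X/Z, y = Y/Z into f, then multiply by Z^3.
  monomial 3·x^3·y^0 ↦ 3·X^3·Y^0·Z^0.
  monomial 1·x^2·y^1 ↦ 1·X^2·Y^1·Z^0.
  monomial 2·x^2·y^0 ↦ 2·X^2·Y^0·Z^1.
  monomial 3·x^1·y^1 ↦ 3·X^1·Y^1·Z^1.
  monomial 1·x^1·y^0 ↦ 1·X^1·Y^0·Z^2.
  monomial -2·x^0·y^3 ↦ -2·X^0·Y^3·Z^0.
  monomial -1·x^0·y^2 ↦ -1·X^0·Y^2·Z^1.
  monomial 1·x^0·y^1 ↦ 1·X^0·Y^1·Z^2.
Collecting: F(X, Y, Z) = 3*X**3 + X**2*Y + 2*X**2*Z + 3*X*Y*Z + X*Z**2 - 2*Y**3 - Y**2*Z + Y*Z**2.


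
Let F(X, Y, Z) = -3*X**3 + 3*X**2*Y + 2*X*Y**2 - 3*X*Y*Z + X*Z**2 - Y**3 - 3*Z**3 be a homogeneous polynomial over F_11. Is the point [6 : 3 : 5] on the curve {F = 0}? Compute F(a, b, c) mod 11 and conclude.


F(6,3,5) ≡ 10 (mod 11); P is NOT on the curve.

Evaluate F(6, 3, 5) term-by-term (mod 11).
  -3*X**3 ↦ -3·216·1·1 = -648
  3*X**2*Y ↦ 3·36·3·1 = 324
  2*X*Y**2 ↦ 2·6·9·1 = 108
  -3*X*Y*Z ↦ -3·6·3·5 = -270
  X*Z**2 ↦ 1·6·1·25 = 150
  -Y**3 ↦ -1·1·27·1 = -27
  -3*Z**3 ↦ -3·1·1·125 = -375
Sum: F(6, 3, 5) = (-648) + (324) + (108) + (-270) + (150) + (-27) + (-375) = -738.
Reducing mod 11: -738 ≡ 10 (mod 11).
Since F(a, b, c) ≡ 10 ≠ 0 (mod 11), P does NOT lie on the curve.


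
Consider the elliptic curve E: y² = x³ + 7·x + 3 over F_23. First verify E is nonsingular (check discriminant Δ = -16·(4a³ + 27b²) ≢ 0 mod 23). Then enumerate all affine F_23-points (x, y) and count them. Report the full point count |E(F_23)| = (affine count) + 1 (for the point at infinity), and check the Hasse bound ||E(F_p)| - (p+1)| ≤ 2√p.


Affine points = {(0, 7), (0, 16), (2, 5), (2, 18), (4, 7), (4, 16), (5, 5), (5, 18), (6, 10), (6, 13), (7, 2), (7, 21), (9, 6), (9, 17), (11, 10), (11, 13), (14, 4), (14, 19), (16, 5), (16, 18), (18, 2), (18, 21), (19, 7), (19, 16), (20, 1), (20, 22), (21, 2), (21, 21), (22, 8), (22, 15)}; affine count = 30; |E(F_23)| = 31.

Discriminant check: Δ ∝ 4a³ + 27b² = 4·7³ + 27·3² = 4·343 + 27·9 ≡ 5 (mod 23). Nonzero ⇒ E is nonsingular.
For each x ∈ F_23, compute rhs = x³ + 7·x + 3 mod 23, then count y ∈ F_23 with y² ≡ rhs.
  x = 0: rhs = 3, matching y values: 7, 16 (2 points).
  x = 1: rhs = 11, matching y values: none (0 points).
  x = 2: rhs = 2, matching y values: 5, 18 (2 points).
  x = 3: rhs = 5, matching y values: none (0 points).
  x = 4: rhs = 3, matching y values: 7, 16 (2 points).
  x = 5: rhs = 2, matching y values: 5, 18 (2 points).
  x = 6: rhs = 8, matching y values: 10, 13 (2 points).
  x = 7: rhs = 4, matching y values: 2, 21 (2 points).
  x = 8: rhs = 19, matching y values: none (0 points).
  x = 9: rhs = 13, matching y values: 6, 17 (2 points).
  x = 10: rhs = 15, matching y values: none (0 points).
  x = 11: rhs = 8, matching y values: 10, 13 (2 points).
  x = 12: rhs = 21, matching y values: none (0 points).
  x = 13: rhs = 14, matching y values: none (0 points).
  x = 14: rhs = 16, matching y values: 4, 19 (2 points).
  x = 15: rhs = 10, matching y values: none (0 points).
  x = 16: rhs = 2, matching y values: 5, 18 (2 points).
  x = 17: rhs = 21, matching y values: none (0 points).
  x = 18: rhs = 4, matching y values: 2, 21 (2 points).
  x = 19: rhs = 3, matching y values: 7, 16 (2 points).
  x = 20: rhs = 1, matching y values: 1, 22 (2 points).
  x = 21: rhs = 4, matching y values: 2, 21 (2 points).
  x = 22: rhs = 18, matching y values: 8, 15 (2 points).
Total affine count: 30.
Full point count |E(F_23)| = 30 + 1 = 31.
Hasse bound: |31 − (23+1)| = |7| = 7 ≤ 2√23 ≈ 9.5917 ✓.


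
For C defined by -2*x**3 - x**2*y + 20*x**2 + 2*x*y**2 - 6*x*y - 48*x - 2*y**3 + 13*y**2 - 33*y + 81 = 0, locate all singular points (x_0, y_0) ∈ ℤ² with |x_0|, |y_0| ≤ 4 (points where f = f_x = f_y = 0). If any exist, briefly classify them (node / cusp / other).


Singular points: {(3, 3)}; classification: node.

Compute partial derivatives:
  f_x = -6*x**2 - 2*x*y + 40*x + 2*y**2 - 6*y - 48.
  f_y = -x**2 + 4*x*y - 6*x - 6*y**2 + 26*y - 33.
Scan x_0 ∈ {−4, ..., 4}. For each x_0, f_y(x_0, y) is a polynomial in y; find its integer roots y ∈ {−4, ..., 4}, then test f_x and f at those candidates.
  x = -4: f_y(-4, y) = -6*y**2 + 10*y - 25; no integer root y with |y| ≤ 4.
  x = -3: f_y(-3, y) = -6*y**2 + 14*y - 24; no integer root y with |y| ≤ 4.
  x = -2: f_y(-2, y) = -6*y**2 + 18*y - 25; no integer root y with |y| ≤ 4.
  x = -1: f_y(-1, y) = -6*y**2 + 22*y - 28; no integer root y with |y| ≤ 4.
  x = 0: f_y(0, y) = -6*y**2 + 26*y - 33; no integer root y with |y| ≤ 4.
  x = 1: f_y(1, y) = -6*y**2 + 30*y - 40; no integer root y with |y| ≤ 4.
  x = 2: f_y(2, y) = -6*y**2 + 34*y - 49; no integer root y with |y| ≤ 4.
  x = 3: f_y(3, y) = -6*y**2 + 38*y - 60; vanishes at y ∈ {3}. (3, 3): f_x = 0, f = 0 — SINGULAR.
  x = 4: f_y(4, y) = -6*y**2 + 42*y - 73; no integer root y with |y| ≤ 4.
Only singular point on the grid: (3, 3).
Classify: substitute x = 3 + u, y = 3 + v and expand: f = -2*u**3 - u**2*v - u**2 + 2*u*v**2 - 2*v**3 + v**2.
No constant or linear terms (consistent with a singular point). Quadratic part: -u**2 + v**2. Cubic part: -2*u**3 - u**2*v + 2*u*v**2 - 2*v**3.
The quadratic part v**2 - u**2 = (v − u)(v + u) splits into two distinct linear factors, so there are two distinct tangent lines y − 3 = ±(x − 3) — this is a node (ordinary double point).
Classification: node.


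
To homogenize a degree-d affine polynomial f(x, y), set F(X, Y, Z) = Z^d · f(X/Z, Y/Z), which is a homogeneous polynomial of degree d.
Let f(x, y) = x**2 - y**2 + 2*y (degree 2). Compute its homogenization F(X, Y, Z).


F(X, Y, Z) = X**2 - Y**2 + 2*Y*Z

deg(f) = 2.
Substitute x = X/Z, y = Y/Z into f, then multiply by Z^2.
  monomial 1·x^2·y^0 ↦ 1·X^2·Y^0·Z^0.
  monomial -1·x^0·y^2 ↦ -1·X^0·Y^2·Z^0.
  monomial 2·x^0·y^1 ↦ 2·X^0·Y^1·Z^1.
Collecting: F(X, Y, Z) = X**2 - Y**2 + 2*Y*Z.


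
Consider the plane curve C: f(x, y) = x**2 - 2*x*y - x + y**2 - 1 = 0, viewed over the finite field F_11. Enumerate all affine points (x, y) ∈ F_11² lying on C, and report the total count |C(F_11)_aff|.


Affine F_11-points: {(0, 1), (0, 10), (2, 7), (2, 8), (3, 1), (3, 5), (4, 0), (4, 8), (8, 0), (8, 5), (10, 10)}; count = 11.

For each of the 121 pairs (x, y) ∈ F_11², evaluate f(x, y) mod 11. Record the zeros.
  x = 0: [0↦10, 1↦0, 2↦3, 3↦8, 4↦4, 5↦2, 6↦2, 7↦4, 8↦8, 9↦3, 10↦0]  zeros at y ∈ {1, 10}
  x = 1: [0↦10, 1↦9, 2↦10, 3↦2, 4↦7, 5↦3, 6↦1, 7↦1, 8↦3, 9↦7, 10↦2]  zeros at y ∈ ∅
  x = 2: [0↦1, 1↦9, 2↦8, 3↦9, 4↦1, 5↦6, 6↦2, 7↦0, 8↦0, 9↦2, 10↦6]  zeros at y ∈ {7, 8}
  x = 3: [0↦5, 1↦0, 2↦8, 3↦7, 4↦8, 5↦0, 6↦5, 7↦1, 8↦10, 9↦10, 10↦1]  zeros at y ∈ {1, 5}
  x = 4: [0↦0, 1↦4, 2↦10, 3↦7, 4↦6, 5↦7, 6↦10, 7↦4, 8↦0, 9↦9, 10↦9]  zeros at y ∈ {0, 8}
  x = 5: [0↦8, 1↦10, 2↦3, 3↦9, 4↦6, 5↦5, 6↦6, 7↦9, 8↦3, 9↦10, 10↦8]  zeros at y ∈ ∅
  x = 6: [0↦7, 1↦7, 2↦9, 3↦2, 4↦8, 5↦5, 6↦4, 7↦5, 8↦8, 9↦2, 10↦9]  zeros at y ∈ ∅
  x = 7: [0↦8, 1↦6, 2↦6, 3↦8, 4↦1, 5↦7, 6↦4, 7↦3, 8↦4, 9↦7, 10↦1]  zeros at y ∈ ∅
  x = 8: [0↦0, 1↦7, 2↦5, 3↦5, 4↦7, 5↦0, 6↦6, 7↦3, 8↦2, 9↦3, 10↦6]  zeros at y ∈ {0, 5}
  x = 9: [0↦5, 1↦10, 2↦6, 3↦4, 4↦4, 5↦6, 6↦10, 7↦5, 8↦2, 9↦1, 10↦2]  zeros at y ∈ ∅
  x = 10: [0↦1, 1↦4, 2↦9, 3↦5, 4↦3, 5↦3, 6↦5, 7↦9, 8↦4, 9↦1, 10↦0]  zeros at y ∈ {10}
Collecting zeros: affine points = {(0, 1), (0, 10), (2, 7), (2, 8), (3, 1), (3, 5), (4, 0), (4, 8), (8, 0), (8, 5), (10, 10)}.
Total count |C(F_11)_aff| = 11.


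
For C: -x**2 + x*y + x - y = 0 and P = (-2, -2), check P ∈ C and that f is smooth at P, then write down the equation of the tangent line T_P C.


Tangent line at P: 3*x - 3*y = 0.

Step 1: f(-2, -2) = 0, so P lies on C.
Step 2: partial derivatives
  f_x(x, y) = -2*x + y + 1, f_y(x, y) = x - 1.
  f_x(P) = 3, f_y(P) = -3 (gradient nonzero, so P is smooth).
Step 3: tangent line at P: 3·(x − -2) + -3·(y − -2) = 0.
Expanding: 3*x - 3*y = 0.


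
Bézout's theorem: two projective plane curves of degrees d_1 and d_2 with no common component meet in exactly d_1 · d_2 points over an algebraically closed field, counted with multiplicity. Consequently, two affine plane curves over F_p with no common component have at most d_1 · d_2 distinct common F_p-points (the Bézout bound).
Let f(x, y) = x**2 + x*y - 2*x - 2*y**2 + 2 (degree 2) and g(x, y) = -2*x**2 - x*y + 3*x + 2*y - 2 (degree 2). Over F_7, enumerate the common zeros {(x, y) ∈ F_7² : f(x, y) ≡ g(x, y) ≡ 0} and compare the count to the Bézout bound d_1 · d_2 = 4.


Common zeros: {(0, 1), (1, 1)}; count = 2; Bézout bound = 4.

deg(f) = 2, deg(g) = 2, so Bézout bound = 4.
Scan x ∈ F_7. For each x, list the y ∈ F_7 with f(x, y) ≡ 0 and those with g(x, y) ≡ 0 (mod 7); the common zeros in that column are the intersection.
  x = 0: f ≡ 0 at y ∈ {1, 6}; g ≡ 0 at y ∈ {1}; common: {1}.
  x = 1: f ≡ 0 at y ∈ {1, 3}; g ≡ 0 at y ∈ {1}; common: {1}.
  x = 2: f ≡ 0 at y ∈ ∅; g ≡ 0 at y ∈ ∅; common: ∅.
  x = 3: f ≡ 0 at y ∈ {6}; g ≡ 0 at y ∈ {3}; common: ∅.
  x = 4: f ≡ 0 at y ∈ ∅; g ≡ 0 at y ∈ {3}; common: ∅.
  x = 5: f ≡ 0 at y ∈ {3}; g ≡ 0 at y ∈ {4}; common: ∅.
  x = 6: f ≡ 0 at y ∈ ∅; g ≡ 0 at y ∈ {0}; common: ∅.
Collecting: common zeros = {(0, 1), (1, 1)}, so the count is 2.
Comparison with the Bézout bound: 2 ≤ 4 = deg(f)·deg(g), as expected for curves with no common component (the affine F_7-count falls short of the bound because intersections may lie at infinity, over extension fields, or carry multiplicity).


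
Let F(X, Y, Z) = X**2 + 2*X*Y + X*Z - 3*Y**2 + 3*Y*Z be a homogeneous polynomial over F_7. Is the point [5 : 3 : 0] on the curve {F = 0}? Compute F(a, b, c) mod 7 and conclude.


F(5,3,0) ≡ 0 (mod 7); P is on the curve.

Evaluate F(5, 3, 0) term-by-term (mod 7).
  X**2 ↦ 1·25·1·1 = 25
  2*X*Y ↦ 2·5·3·1 = 30
  X*Z ↦ 1·5·1·0 = 0
  -3*Y**2 ↦ -3·1·9·1 = -27
  3*Y*Z ↦ 3·1·3·0 = 0
Sum: F(5, 3, 0) = (25) + (30) + (0) + (-27) + (0) = 28.
Reducing mod 7: 28 ≡ 0 (mod 7).
Since F(a, b, c) ≡ 0 (mod 7), P lies on the curve.


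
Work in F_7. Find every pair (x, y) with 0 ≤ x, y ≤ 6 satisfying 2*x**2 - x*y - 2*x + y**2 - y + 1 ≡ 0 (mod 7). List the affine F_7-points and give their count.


Affine F_7-points: {(0, 3), (0, 5), (1, 1), (4, 1), (4, 4), (6, 3), (6, 4)}; count = 7.

For each of the 49 pairs (x, y) ∈ F_7², evaluate f(x, y) mod 7. Record the zeros.
  x = 0: [0↦1, 1↦1, 2↦3, 3↦0, 4↦6, 5↦0, 6↦3]  zeros at y ∈ {3, 5}
  x = 1: [0↦1, 1↦0, 2↦1, 3↦4, 4↦2, 5↦2, 6↦4]  zeros at y ∈ {1}
  x = 2: [0↦5, 1↦3, 2↦3, 3↦5, 4↦2, 5↦1, 6↦2]  zeros at y ∈ ∅
  x = 3: [0↦6, 1↦3, 2↦2, 3↦3, 4↦6, 5↦4, 6↦4]  zeros at y ∈ ∅
  x = 4: [0↦4, 1↦0, 2↦5, 3↦5, 4↦0, 5↦4, 6↦3]  zeros at y ∈ {1, 4}
  x = 5: [0↦6, 1↦1, 2↦5, 3↦4, 4↦5, 5↦1, 6↦6]  zeros at y ∈ ∅
  x = 6: [0↦5, 1↦6, 2↦2, 3↦0, 4↦0, 5↦2, 6↦6]  zeros at y ∈ {3, 4}
Collecting zeros: affine points = {(0, 3), (0, 5), (1, 1), (4, 1), (4, 4), (6, 3), (6, 4)}.
Total count |C(F_7)_aff| = 7.


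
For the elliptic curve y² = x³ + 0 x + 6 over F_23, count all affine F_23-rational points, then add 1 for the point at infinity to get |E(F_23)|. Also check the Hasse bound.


Affine points = {(0, 11), (0, 12), (4, 1), (4, 22), (5, 4), (5, 19), (7, 2), (7, 21), (8, 9), (8, 14), (11, 7), (11, 16), (12, 3), (12, 20), (13, 8), (13, 15), (14, 6), (14, 17), (15, 0), (16, 10), (16, 13), (20, 5), (20, 18)}; affine count = 23; |E(F_23)| = 24.

Discriminant check: Δ ∝ 4a³ + 27b² = 4·0³ + 27·6² = 4·0 + 27·36 ≡ 6 (mod 23). Nonzero ⇒ E is nonsingular.
For each x ∈ F_23, compute rhs = x³ + 0·x + 6 mod 23, then count y ∈ F_23 with y² ≡ rhs.
  x = 0: rhs = 6, matching y values: 11, 12 (2 points).
  x = 1: rhs = 7, matching y values: none (0 points).
  x = 2: rhs = 14, matching y values: none (0 points).
  x = 3: rhs = 10, matching y values: none (0 points).
  x = 4: rhs = 1, matching y values: 1, 22 (2 points).
  x = 5: rhs = 16, matching y values: 4, 19 (2 points).
  x = 6: rhs = 15, matching y values: none (0 points).
  x = 7: rhs = 4, matching y values: 2, 21 (2 points).
  x = 8: rhs = 12, matching y values: 9, 14 (2 points).
  x = 9: rhs = 22, matching y values: none (0 points).
  x = 10: rhs = 17, matching y values: none (0 points).
  x = 11: rhs = 3, matching y values: 7, 16 (2 points).
  x = 12: rhs = 9, matching y values: 3, 20 (2 points).
  x = 13: rhs = 18, matching y values: 8, 15 (2 points).
  x = 14: rhs = 13, matching y values: 6, 17 (2 points).
  x = 15: rhs = 0, matching y values: 0 (1 points).
  x = 16: rhs = 8, matching y values: 10, 13 (2 points).
  x = 17: rhs = 20, matching y values: none (0 points).
  x = 18: rhs = 19, matching y values: none (0 points).
  x = 19: rhs = 11, matching y values: none (0 points).
  x = 20: rhs = 2, matching y values: 5, 18 (2 points).
  x = 21: rhs = 21, matching y values: none (0 points).
  x = 22: rhs = 5, matching y values: none (0 points).
Total affine count: 23.
Full point count |E(F_23)| = 23 + 1 = 24.
Hasse bound: |24 − (23+1)| = |0| = 0 ≤ 2√23 ≈ 9.5917 ✓.


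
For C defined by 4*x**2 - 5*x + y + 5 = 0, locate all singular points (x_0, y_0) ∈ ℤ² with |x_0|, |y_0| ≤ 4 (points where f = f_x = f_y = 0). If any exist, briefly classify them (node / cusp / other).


No singular points in the scanned grid; C is smooth there.

Compute partial derivatives:
  f_x = 8*x - 5.
  f_y = 1.
f_y = 1 is a nonzero constant, so f_y never vanishes: no point (x, y) can satisfy f = f_x = f_y = 0. In particular no (x, y) ∈ {−4, ..., 4}² is singular; the curve is smooth.


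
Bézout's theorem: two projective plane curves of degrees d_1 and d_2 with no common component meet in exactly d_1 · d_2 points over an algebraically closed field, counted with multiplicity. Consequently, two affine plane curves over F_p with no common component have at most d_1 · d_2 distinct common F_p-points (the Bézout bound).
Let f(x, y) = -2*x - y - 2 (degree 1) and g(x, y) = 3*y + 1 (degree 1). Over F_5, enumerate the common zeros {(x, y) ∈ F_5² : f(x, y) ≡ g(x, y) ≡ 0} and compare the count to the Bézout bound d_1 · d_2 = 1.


Common zeros: {(0, 3)}; count = 1; Bézout bound = 1.

deg(f) = 1, deg(g) = 1, so Bézout bound = 1.
Scan x ∈ F_5. For each x, list the y ∈ F_5 with f(x, y) ≡ 0 and those with g(x, y) ≡ 0 (mod 5); the common zeros in that column are the intersection.
  x = 0: f ≡ 0 at y ∈ {3}; g ≡ 0 at y ∈ {3}; common: {3}.
  x = 1: f ≡ 0 at y ∈ {1}; g ≡ 0 at y ∈ {3}; common: ∅.
  x = 2: f ≡ 0 at y ∈ {4}; g ≡ 0 at y ∈ {3}; common: ∅.
  x = 3: f ≡ 0 at y ∈ {2}; g ≡ 0 at y ∈ {3}; common: ∅.
  x = 4: f ≡ 0 at y ∈ {0}; g ≡ 0 at y ∈ {3}; common: ∅.
Collecting: common zeros = {(0, 3)}, so the count is 1.
Comparison with the Bézout bound: 1 ≤ 1 = deg(f)·deg(g), as expected for curves with no common component (the bound is attained).


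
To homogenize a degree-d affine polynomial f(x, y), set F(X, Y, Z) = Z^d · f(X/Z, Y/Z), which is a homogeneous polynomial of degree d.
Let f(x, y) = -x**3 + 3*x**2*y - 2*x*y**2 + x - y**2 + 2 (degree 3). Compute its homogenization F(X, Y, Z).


F(X, Y, Z) = -X**3 + 3*X**2*Y - 2*X*Y**2 + X*Z**2 - Y**2*Z + 2*Z**3

deg(f) = 3.
Substitute x = X/Z, y = Y/Z into f, then multiply by Z^3.
  monomial -1·x^3·y^0 ↦ -1·X^3·Y^0·Z^0.
  monomial 3·x^2·y^1 ↦ 3·X^2·Y^1·Z^0.
  monomial -2·x^1·y^2 ↦ -2·X^1·Y^2·Z^0.
  monomial 1·x^1·y^0 ↦ 1·X^1·Y^0·Z^2.
  monomial -1·x^0·y^2 ↦ -1·X^0·Y^2·Z^1.
  monomial 2·x^0·y^0 ↦ 2·X^0·Y^0·Z^3.
Collecting: F(X, Y, Z) = -X**3 + 3*X**2*Y - 2*X*Y**2 + X*Z**2 - Y**2*Z + 2*Z**3.


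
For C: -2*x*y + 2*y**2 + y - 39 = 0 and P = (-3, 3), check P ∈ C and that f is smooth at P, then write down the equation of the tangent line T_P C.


Tangent line at P: -6*x + 19*y - 75 = 0.

Step 1: f(-3, 3) = 0, so P lies on C.
Step 2: partial derivatives
  f_x(x, y) = -2*y, f_y(x, y) = -2*x + 4*y + 1.
  f_x(P) = -6, f_y(P) = 19 (gradient nonzero, so P is smooth).
Step 3: tangent line at P: -6·(x − -3) + 19·(y − 3) = 0.
Expanding: -6*x + 19*y - 75 = 0.


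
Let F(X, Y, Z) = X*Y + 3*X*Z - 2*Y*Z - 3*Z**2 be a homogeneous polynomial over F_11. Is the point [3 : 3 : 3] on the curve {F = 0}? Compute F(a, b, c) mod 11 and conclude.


F(3,3,3) ≡ 2 (mod 11); P is NOT on the curve.

Evaluate F(3, 3, 3) term-by-term (mod 11).
  X*Y ↦ 1·3·3·1 = 9
  3*X*Z ↦ 3·3·1·3 = 27
  -2*Y*Z ↦ -2·1·3·3 = -18
  -3*Z**2 ↦ -3·1·1·9 = -27
Sum: F(3, 3, 3) = (9) + (27) + (-18) + (-27) = -9.
Reducing mod 11: -9 ≡ 2 (mod 11).
Since F(a, b, c) ≡ 2 ≠ 0 (mod 11), P does NOT lie on the curve.


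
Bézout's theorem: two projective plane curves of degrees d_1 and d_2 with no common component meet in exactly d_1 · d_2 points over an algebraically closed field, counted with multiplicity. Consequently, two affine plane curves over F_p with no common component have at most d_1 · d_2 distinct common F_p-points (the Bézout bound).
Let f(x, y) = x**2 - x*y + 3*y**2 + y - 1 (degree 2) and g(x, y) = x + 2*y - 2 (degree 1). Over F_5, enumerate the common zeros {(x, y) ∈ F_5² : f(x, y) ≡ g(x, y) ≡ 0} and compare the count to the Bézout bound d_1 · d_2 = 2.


Common zeros: ∅; count = 0; Bézout bound = 2.

deg(f) = 2, deg(g) = 1, so Bézout bound = 2.
Scan x ∈ F_5. For each x, list the y ∈ F_5 with f(x, y) ≡ 0 and those with g(x, y) ≡ 0 (mod 5); the common zeros in that column are the intersection.
  x = 0: f ≡ 0 at y ∈ ∅; g ≡ 0 at y ∈ {1}; common: ∅.
  x = 1: f ≡ 0 at y ∈ {0}; g ≡ 0 at y ∈ {3}; common: ∅.
  x = 2: f ≡ 0 at y ∈ {1}; g ≡ 0 at y ∈ {0}; common: ∅.
  x = 3: f ≡ 0 at y ∈ ∅; g ≡ 0 at y ∈ {2}; common: ∅.
  x = 4: f ≡ 0 at y ∈ {0, 1}; g ≡ 0 at y ∈ {4}; common: ∅.
Collecting: common zeros = ∅, so the count is 0.
Comparison with the Bézout bound: 0 ≤ 2 = deg(f)·deg(g), as expected for curves with no common component (the affine F_5-count falls short of the bound because intersections may lie at infinity, over extension fields, or carry multiplicity).


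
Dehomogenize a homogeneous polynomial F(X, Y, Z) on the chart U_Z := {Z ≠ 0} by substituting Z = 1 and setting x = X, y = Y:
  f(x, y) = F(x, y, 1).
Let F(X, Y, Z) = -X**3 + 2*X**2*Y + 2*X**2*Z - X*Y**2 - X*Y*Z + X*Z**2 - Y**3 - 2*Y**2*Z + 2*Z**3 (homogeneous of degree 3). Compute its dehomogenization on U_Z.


f(x, y) = -x**3 + 2*x**2*y + 2*x**2 - x*y**2 - x*y + x - y**3 - 2*y**2 + 2

On U_Z we set Z = 1. Each monomial c·X^i·Y^j·Z^k in F becomes c·x^i·y^j·1^k = c·x^i·y^j.
Substituting Z = 1: F(X, Y, 1) = -x**3 + 2*x**2*y + 2*x**2 - x*y**2 - x*y + x - y**3 - 2*y**2 + 2.
Note: deg(f) ≤ deg(F) = 3; strict inequality happens when F is divisible by Z (lost terms).


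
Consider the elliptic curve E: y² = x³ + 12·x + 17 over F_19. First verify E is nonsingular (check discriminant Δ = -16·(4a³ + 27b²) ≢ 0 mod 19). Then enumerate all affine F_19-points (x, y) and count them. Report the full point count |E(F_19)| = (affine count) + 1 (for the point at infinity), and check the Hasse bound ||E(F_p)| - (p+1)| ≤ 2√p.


Affine points = {(0, 6), (0, 13), (1, 7), (1, 12), (2, 7), (2, 12), (3, 2), (3, 17), (6, 1), (6, 18), (7, 8), (7, 11), (8, 6), (8, 13), (10, 4), (10, 15), (11, 6), (11, 13), (15, 0), (16, 7), (16, 12), (17, 2), (17, 17), (18, 2), (18, 17)}; affine count = 25; |E(F_19)| = 26.

Discriminant check: Δ ∝ 4a³ + 27b² = 4·12³ + 27·17² = 4·1728 + 27·289 ≡ 9 (mod 19). Nonzero ⇒ E is nonsingular.
For each x ∈ F_19, compute rhs = x³ + 12·x + 17 mod 19, then count y ∈ F_19 with y² ≡ rhs.
  x = 0: rhs = 17, matching y values: 6, 13 (2 points).
  x = 1: rhs = 11, matching y values: 7, 12 (2 points).
  x = 2: rhs = 11, matching y values: 7, 12 (2 points).
  x = 3: rhs = 4, matching y values: 2, 17 (2 points).
  x = 4: rhs = 15, matching y values: none (0 points).
  x = 5: rhs = 12, matching y values: none (0 points).
  x = 6: rhs = 1, matching y values: 1, 18 (2 points).
  x = 7: rhs = 7, matching y values: 8, 11 (2 points).
  x = 8: rhs = 17, matching y values: 6, 13 (2 points).
  x = 9: rhs = 18, matching y values: none (0 points).
  x = 10: rhs = 16, matching y values: 4, 15 (2 points).
  x = 11: rhs = 17, matching y values: 6, 13 (2 points).
  x = 12: rhs = 8, matching y values: none (0 points).
  x = 13: rhs = 14, matching y values: none (0 points).
  x = 14: rhs = 3, matching y values: none (0 points).
  x = 15: rhs = 0, matching y values: 0 (1 points).
  x = 16: rhs = 11, matching y values: 7, 12 (2 points).
  x = 17: rhs = 4, matching y values: 2, 17 (2 points).
  x = 18: rhs = 4, matching y values: 2, 17 (2 points).
Total affine count: 25.
Full point count |E(F_19)| = 25 + 1 = 26.
Hasse bound: |26 − (19+1)| = |6| = 6 ≤ 2√19 ≈ 8.7178 ✓.


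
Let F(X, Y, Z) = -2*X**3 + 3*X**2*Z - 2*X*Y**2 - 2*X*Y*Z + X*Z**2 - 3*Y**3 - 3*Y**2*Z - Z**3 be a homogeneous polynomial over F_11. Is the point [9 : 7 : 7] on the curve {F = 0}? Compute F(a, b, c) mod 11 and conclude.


F(9,7,7) ≡ 6 (mod 11); P is NOT on the curve.

Evaluate F(9, 7, 7) term-by-term (mod 11).
  -2*X**3 ↦ -2·729·1·1 = -1458
  3*X**2*Z ↦ 3·81·1·7 = 1701
  -2*X*Y**2 ↦ -2·9·49·1 = -882
  -2*X*Y*Z ↦ -2·9·7·7 = -882
  X*Z**2 ↦ 1·9·1·49 = 441
  -3*Y**3 ↦ -3·1·343·1 = -1029
  -3*Y**2*Z ↦ -3·1·49·7 = -1029
  -Z**3 ↦ -1·1·1·343 = -343
Sum: F(9, 7, 7) = (-1458) + (1701) + (-882) + (-882) + (441) + (-1029) + (-1029) + (-343) = -3481.
Reducing mod 11: -3481 ≡ 6 (mod 11).
Since F(a, b, c) ≡ 6 ≠ 0 (mod 11), P does NOT lie on the curve.


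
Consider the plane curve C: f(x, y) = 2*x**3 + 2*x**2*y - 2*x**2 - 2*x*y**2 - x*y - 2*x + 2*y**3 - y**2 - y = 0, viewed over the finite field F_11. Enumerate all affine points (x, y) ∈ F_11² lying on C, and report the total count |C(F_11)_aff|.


Affine F_11-points: {(0, 0), (0, 1), (0, 5), (2, 5), (2, 6), (2, 8), (4, 0), (5, 5), (6, 4), (7, 7), (8, 0), (9, 3), (10, 2)}; count = 13.

For each of the 121 pairs (x, y) ∈ F_11², evaluate f(x, y) mod 11. Record the zeros.
  x = 0: [0↦0, 1↦0, 2↦10, 3↦9, 4↦9, 5↦0, 6↦5, 7↦3, 8↦6, 9↦4, 10↦9]  zeros at y ∈ {0, 1, 5}
  x = 1: [0↦9, 1↦8, 2↦2, 3↦3, 4↦1, 5↦8, 6↦3, 7↦9, 8↦5, 9↦3, 10↦4]  zeros at y ∈ ∅
  x = 2: [0↦4, 1↦6, 2↦10, 3↦6, 4↦6, 5↦0, 6↦0, 7↦7, 8↦0, 9↦2, 10↦3]  zeros at y ∈ {5, 6, 8}
  x = 3: [0↦8, 1↦6, 2↦2, 3↦8, 4↦3, 5↦10, 6↦8, 7↦9, 8↦3, 9↦2, 10↦7]  zeros at y ∈ ∅
  x = 4: [0↦0, 1↦9, 2↦1, 3↦10, 4↦4, 5↦6, 6↦6, 7↦5, 8↦4, 9↦4, 10↦6]  zeros at y ∈ {0}
  x = 5: [0↦3, 1↦5, 2↦8, 3↦2, 4↦10, 5↦0, 6↦6, 7↦7, 8↦4, 9↦9, 10↦1]  zeros at y ∈ {5}
  x = 6: [0↦7, 1↦6, 2↦2, 3↦7, 4↦0, 5↦4, 6↦9, 7↦5, 8↦4, 9↦7, 10↦4]  zeros at y ∈ {4}
  x = 7: [0↦2, 1↦2, 2↦6, 3↦4, 4↦8, 5↦8, 6↦5, 7↦0, 8↦5, 9↦10, 10↦5]  zeros at y ∈ {7}
  x = 8: [0↦0, 1↦5, 2↦10, 3↦5, 4↦2, 5↦2, 6↦6, 7↦4, 8↦8, 9↦8, 10↦5]  zeros at y ∈ {0}
  x = 9: [0↦2, 1↦5, 2↦4, 3↦0, 4↦5, 5↦9, 6↦2, 7↦7, 8↦3, 9↦2, 10↦5]  zeros at y ∈ {3}
  x = 10: [0↦9, 1↦3, 2↦0, 3↦1, 4↦7, 5↦8, 6↦5, 7↦10, 8↦2, 9↦4, 10↦6]  zeros at y ∈ {2}
Collecting zeros: affine points = {(0, 0), (0, 1), (0, 5), (2, 5), (2, 6), (2, 8), (4, 0), (5, 5), (6, 4), (7, 7), (8, 0), (9, 3), (10, 2)}.
Total count |C(F_11)_aff| = 13.


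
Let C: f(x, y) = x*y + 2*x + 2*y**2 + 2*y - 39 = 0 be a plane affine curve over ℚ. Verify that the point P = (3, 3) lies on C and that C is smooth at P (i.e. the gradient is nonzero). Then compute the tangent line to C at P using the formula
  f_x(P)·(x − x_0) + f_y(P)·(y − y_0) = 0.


Tangent line at P: 5*x + 17*y - 66 = 0.

Step 1: f(3, 3) = 0, so P lies on C.
Step 2: partial derivatives
  f_x(x, y) = y + 2, f_y(x, y) = x + 4*y + 2.
  f_x(P) = 5, f_y(P) = 17 (gradient nonzero, so P is smooth).
Step 3: tangent line at P: 5·(x − 3) + 17·(y − 3) = 0.
Expanding: 5*x + 17*y - 66 = 0.


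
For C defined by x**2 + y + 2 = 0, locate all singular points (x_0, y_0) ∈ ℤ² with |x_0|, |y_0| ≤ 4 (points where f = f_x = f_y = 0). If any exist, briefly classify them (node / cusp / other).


No singular points in the scanned grid; C is smooth there.

Compute partial derivatives:
  f_x = 2*x.
  f_y = 1.
f_y = 1 is a nonzero constant, so f_y never vanishes: no point (x, y) can satisfy f = f_x = f_y = 0. In particular no (x, y) ∈ {−4, ..., 4}² is singular; the curve is smooth.


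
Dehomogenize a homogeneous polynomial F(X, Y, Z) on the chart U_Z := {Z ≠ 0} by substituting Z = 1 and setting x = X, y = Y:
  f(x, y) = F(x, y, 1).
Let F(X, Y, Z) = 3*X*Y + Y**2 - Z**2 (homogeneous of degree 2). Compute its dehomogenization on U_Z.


f(x, y) = 3*x*y + y**2 - 1

On U_Z we set Z = 1. Each monomial c·X^i·Y^j·Z^k in F becomes c·x^i·y^j·1^k = c·x^i·y^j.
Substituting Z = 1: F(X, Y, 1) = 3*x*y + y**2 - 1.
Note: deg(f) ≤ deg(F) = 2; strict inequality happens when F is divisible by Z (lost terms).


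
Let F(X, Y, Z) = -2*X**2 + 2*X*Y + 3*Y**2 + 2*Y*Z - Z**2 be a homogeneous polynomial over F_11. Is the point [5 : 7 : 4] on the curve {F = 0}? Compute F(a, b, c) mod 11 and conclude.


F(5,7,4) ≡ 9 (mod 11); P is NOT on the curve.

Evaluate F(5, 7, 4) term-by-term (mod 11).
  -2*X**2 ↦ -2·25·1·1 = -50
  2*X*Y ↦ 2·5·7·1 = 70
  3*Y**2 ↦ 3·1·49·1 = 147
  2*Y*Z ↦ 2·1·7·4 = 56
  -Z**2 ↦ -1·1·1·16 = -16
Sum: F(5, 7, 4) = (-50) + (70) + (147) + (56) + (-16) = 207.
Reducing mod 11: 207 ≡ 9 (mod 11).
Since F(a, b, c) ≡ 9 ≠ 0 (mod 11), P does NOT lie on the curve.


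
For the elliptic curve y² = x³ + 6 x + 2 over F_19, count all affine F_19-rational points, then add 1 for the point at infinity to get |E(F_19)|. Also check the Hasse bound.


Affine points = {(1, 3), (1, 16), (3, 3), (3, 16), (5, 9), (5, 10), (6, 8), (6, 11), (7, 8), (7, 11), (8, 7), (8, 12), (9, 5), (9, 14), (10, 6), (10, 13), (12, 4), (12, 15), (13, 4), (13, 15), (15, 3), (15, 16), (17, 1), (17, 18)}; affine count = 24; |E(F_19)| = 25.

Discriminant check: Δ ∝ 4a³ + 27b² = 4·6³ + 27·2² = 4·216 + 27·4 ≡ 3 (mod 19). Nonzero ⇒ E is nonsingular.
For each x ∈ F_19, compute rhs = x³ + 6·x + 2 mod 19, then count y ∈ F_19 with y² ≡ rhs.
  x = 0: rhs = 2, matching y values: none (0 points).
  x = 1: rhs = 9, matching y values: 3, 16 (2 points).
  x = 2: rhs = 3, matching y values: none (0 points).
  x = 3: rhs = 9, matching y values: 3, 16 (2 points).
  x = 4: rhs = 14, matching y values: none (0 points).
  x = 5: rhs = 5, matching y values: 9, 10 (2 points).
  x = 6: rhs = 7, matching y values: 8, 11 (2 points).
  x = 7: rhs = 7, matching y values: 8, 11 (2 points).
  x = 8: rhs = 11, matching y values: 7, 12 (2 points).
  x = 9: rhs = 6, matching y values: 5, 14 (2 points).
  x = 10: rhs = 17, matching y values: 6, 13 (2 points).
  x = 11: rhs = 12, matching y values: none (0 points).
  x = 12: rhs = 16, matching y values: 4, 15 (2 points).
  x = 13: rhs = 16, matching y values: 4, 15 (2 points).
  x = 14: rhs = 18, matching y values: none (0 points).
  x = 15: rhs = 9, matching y values: 3, 16 (2 points).
  x = 16: rhs = 14, matching y values: none (0 points).
  x = 17: rhs = 1, matching y values: 1, 18 (2 points).
  x = 18: rhs = 14, matching y values: none (0 points).
Total affine count: 24.
Full point count |E(F_19)| = 24 + 1 = 25.
Hasse bound: |25 − (19+1)| = |5| = 5 ≤ 2√19 ≈ 8.7178 ✓.


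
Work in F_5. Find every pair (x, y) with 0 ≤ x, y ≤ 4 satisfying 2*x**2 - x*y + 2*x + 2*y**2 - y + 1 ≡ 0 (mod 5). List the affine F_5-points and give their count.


Affine F_5-points: {(1, 0), (1, 1), (2, 2), (3, 0), (3, 2)}; count = 5.

For each of the 25 pairs (x, y) ∈ F_5², evaluate f(x, y) mod 5. Record the zeros.
  x = 0: [0↦1, 1↦2, 2↦2, 3↦1, 4↦4]  zeros at y ∈ ∅
  x = 1: [0↦0, 1↦0, 2↦4, 3↦2, 4↦4]  zeros at y ∈ {0, 1}
  x = 2: [0↦3, 1↦2, 2↦0, 3↦2, 4↦3]  zeros at y ∈ {2}
  x = 3: [0↦0, 1↦3, 2↦0, 3↦1, 4↦1]  zeros at y ∈ {0, 2}
  x = 4: [0↦1, 1↦3, 2↦4, 3↦4, 4↦3]  zeros at y ∈ ∅
Collecting zeros: affine points = {(1, 0), (1, 1), (2, 2), (3, 0), (3, 2)}.
Total count |C(F_5)_aff| = 5.


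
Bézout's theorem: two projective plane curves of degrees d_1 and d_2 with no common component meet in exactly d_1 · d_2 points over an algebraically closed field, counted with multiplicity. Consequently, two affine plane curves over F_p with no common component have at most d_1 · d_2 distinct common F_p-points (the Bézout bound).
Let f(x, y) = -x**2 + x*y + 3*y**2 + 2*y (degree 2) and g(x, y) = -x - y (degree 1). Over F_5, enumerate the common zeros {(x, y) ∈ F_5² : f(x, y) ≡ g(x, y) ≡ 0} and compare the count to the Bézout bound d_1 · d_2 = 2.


Common zeros: {(0, 0), (2, 3)}; count = 2; Bézout bound = 2.

deg(f) = 2, deg(g) = 1, so Bézout bound = 2.
Scan x ∈ F_5. For each x, list the y ∈ F_5 with f(x, y) ≡ 0 and those with g(x, y) ≡ 0 (mod 5); the common zeros in that column are the intersection.
  x = 0: f ≡ 0 at y ∈ {0, 1}; g ≡ 0 at y ∈ {0}; common: {0}.
  x = 1: f ≡ 0 at y ∈ {1, 3}; g ≡ 0 at y ∈ {4}; common: ∅.
  x = 2: f ≡ 0 at y ∈ {3, 4}; g ≡ 0 at y ∈ {3}; common: {3}.
  x = 3: f ≡ 0 at y ∈ ∅; g ≡ 0 at y ∈ {2}; common: ∅.
  x = 4: f ≡ 0 at y ∈ ∅; g ≡ 0 at y ∈ {1}; common: ∅.
Collecting: common zeros = {(0, 0), (2, 3)}, so the count is 2.
Comparison with the Bézout bound: 2 ≤ 2 = deg(f)·deg(g), as expected for curves with no common component (the bound is attained).
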